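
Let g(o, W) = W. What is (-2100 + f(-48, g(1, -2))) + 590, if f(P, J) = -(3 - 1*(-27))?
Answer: -1540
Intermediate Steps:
f(P, J) = -30 (f(P, J) = -(3 + 27) = -1*30 = -30)
(-2100 + f(-48, g(1, -2))) + 590 = (-2100 - 30) + 590 = -2130 + 590 = -1540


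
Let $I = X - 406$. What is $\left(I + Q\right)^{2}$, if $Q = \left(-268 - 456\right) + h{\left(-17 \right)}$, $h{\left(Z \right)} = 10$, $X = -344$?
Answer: $2143296$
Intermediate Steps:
$I = -750$ ($I = -344 - 406 = -750$)
$Q = -714$ ($Q = \left(-268 - 456\right) + 10 = -724 + 10 = -714$)
$\left(I + Q\right)^{2} = \left(-750 - 714\right)^{2} = \left(-1464\right)^{2} = 2143296$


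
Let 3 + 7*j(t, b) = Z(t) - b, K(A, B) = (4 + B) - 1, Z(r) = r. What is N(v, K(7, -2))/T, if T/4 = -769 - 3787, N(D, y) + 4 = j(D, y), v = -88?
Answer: 15/15946 ≈ 0.00094067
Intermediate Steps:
K(A, B) = 3 + B
j(t, b) = -3/7 - b/7 + t/7 (j(t, b) = -3/7 + (t - b)/7 = -3/7 + (-b/7 + t/7) = -3/7 - b/7 + t/7)
N(D, y) = -31/7 - y/7 + D/7 (N(D, y) = -4 + (-3/7 - y/7 + D/7) = -31/7 - y/7 + D/7)
T = -18224 (T = 4*(-769 - 3787) = 4*(-4556) = -18224)
N(v, K(7, -2))/T = (-31/7 - (3 - 2)/7 + (⅐)*(-88))/(-18224) = (-31/7 - ⅐*1 - 88/7)*(-1/18224) = (-31/7 - ⅐ - 88/7)*(-1/18224) = -120/7*(-1/18224) = 15/15946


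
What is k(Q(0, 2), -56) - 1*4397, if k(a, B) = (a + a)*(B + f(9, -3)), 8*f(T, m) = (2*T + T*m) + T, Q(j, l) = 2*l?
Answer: -4845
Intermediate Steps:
f(T, m) = 3*T/8 + T*m/8 (f(T, m) = ((2*T + T*m) + T)/8 = (3*T + T*m)/8 = 3*T/8 + T*m/8)
k(a, B) = 2*B*a (k(a, B) = (a + a)*(B + (⅛)*9*(3 - 3)) = (2*a)*(B + (⅛)*9*0) = (2*a)*(B + 0) = (2*a)*B = 2*B*a)
k(Q(0, 2), -56) - 1*4397 = 2*(-56)*(2*2) - 1*4397 = 2*(-56)*4 - 4397 = -448 - 4397 = -4845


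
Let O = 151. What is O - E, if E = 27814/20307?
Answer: 3038543/20307 ≈ 149.63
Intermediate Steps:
E = 27814/20307 (E = 27814*(1/20307) = 27814/20307 ≈ 1.3697)
O - E = 151 - 1*27814/20307 = 151 - 27814/20307 = 3038543/20307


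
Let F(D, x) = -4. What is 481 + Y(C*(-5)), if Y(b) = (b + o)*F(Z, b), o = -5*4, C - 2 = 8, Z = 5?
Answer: 761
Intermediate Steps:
C = 10 (C = 2 + 8 = 10)
o = -20
Y(b) = 80 - 4*b (Y(b) = (b - 20)*(-4) = (-20 + b)*(-4) = 80 - 4*b)
481 + Y(C*(-5)) = 481 + (80 - 40*(-5)) = 481 + (80 - 4*(-50)) = 481 + (80 + 200) = 481 + 280 = 761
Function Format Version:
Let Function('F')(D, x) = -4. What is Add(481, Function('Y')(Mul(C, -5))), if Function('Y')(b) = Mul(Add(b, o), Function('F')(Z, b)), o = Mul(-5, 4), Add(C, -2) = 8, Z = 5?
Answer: 761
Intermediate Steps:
C = 10 (C = Add(2, 8) = 10)
o = -20
Function('Y')(b) = Add(80, Mul(-4, b)) (Function('Y')(b) = Mul(Add(b, -20), -4) = Mul(Add(-20, b), -4) = Add(80, Mul(-4, b)))
Add(481, Function('Y')(Mul(C, -5))) = Add(481, Add(80, Mul(-4, Mul(10, -5)))) = Add(481, Add(80, Mul(-4, -50))) = Add(481, Add(80, 200)) = Add(481, 280) = 761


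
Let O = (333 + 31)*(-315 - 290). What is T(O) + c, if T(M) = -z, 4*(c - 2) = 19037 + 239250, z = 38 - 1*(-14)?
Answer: 258087/4 ≈ 64522.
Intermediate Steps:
z = 52 (z = 38 + 14 = 52)
c = 258295/4 (c = 2 + (19037 + 239250)/4 = 2 + (¼)*258287 = 2 + 258287/4 = 258295/4 ≈ 64574.)
O = -220220 (O = 364*(-605) = -220220)
T(M) = -52 (T(M) = -1*52 = -52)
T(O) + c = -52 + 258295/4 = 258087/4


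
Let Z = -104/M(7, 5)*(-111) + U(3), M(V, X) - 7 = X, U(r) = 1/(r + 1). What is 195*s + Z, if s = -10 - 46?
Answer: -39831/4 ≈ -9957.8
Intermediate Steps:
s = -56
U(r) = 1/(1 + r)
M(V, X) = 7 + X
Z = 3849/4 (Z = -104/(7 + 5)*(-111) + 1/(1 + 3) = -104/12*(-111) + 1/4 = -104*1/12*(-111) + 1/4 = -26/3*(-111) + 1/4 = 962 + 1/4 = 3849/4 ≈ 962.25)
195*s + Z = 195*(-56) + 3849/4 = -10920 + 3849/4 = -39831/4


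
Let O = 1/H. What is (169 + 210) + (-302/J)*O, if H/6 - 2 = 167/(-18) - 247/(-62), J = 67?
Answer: 23350210/61573 ≈ 379.23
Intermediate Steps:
H = -1838/93 (H = 12 + 6*(167/(-18) - 247/(-62)) = 12 + 6*(167*(-1/18) - 247*(-1/62)) = 12 + 6*(-167/18 + 247/62) = 12 + 6*(-1477/279) = 12 - 2954/93 = -1838/93 ≈ -19.763)
O = -93/1838 (O = 1/(-1838/93) = -93/1838 ≈ -0.050599)
(169 + 210) + (-302/J)*O = (169 + 210) - 302/67*(-93/1838) = 379 - 302*1/67*(-93/1838) = 379 - 302/67*(-93/1838) = 379 + 14043/61573 = 23350210/61573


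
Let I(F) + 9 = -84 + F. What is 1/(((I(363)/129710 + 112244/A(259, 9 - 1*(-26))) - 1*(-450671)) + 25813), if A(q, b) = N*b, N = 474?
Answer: 15370635/7323965673401 ≈ 2.0987e-6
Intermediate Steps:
I(F) = -93 + F (I(F) = -9 + (-84 + F) = -93 + F)
A(q, b) = 474*b
1/(((I(363)/129710 + 112244/A(259, 9 - 1*(-26))) - 1*(-450671)) + 25813) = 1/((((-93 + 363)/129710 + 112244/((474*(9 - 1*(-26))))) - 1*(-450671)) + 25813) = 1/(((270*(1/129710) + 112244/((474*(9 + 26)))) + 450671) + 25813) = 1/(((27/12971 + 112244/((474*35))) + 450671) + 25813) = 1/(((27/12971 + 112244/16590) + 450671) + 25813) = 1/(((27/12971 + 112244*(1/16590)) + 450671) + 25813) = 1/(((27/12971 + 56122/8295) + 450671) + 25813) = 1/((104026061/15370635 + 450671) + 25813) = 1/(6927203472146/15370635 + 25813) = 1/(7323965673401/15370635) = 15370635/7323965673401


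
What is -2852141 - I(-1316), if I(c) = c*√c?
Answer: -2852141 + 2632*I*√329 ≈ -2.8521e+6 + 47740.0*I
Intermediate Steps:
I(c) = c^(3/2)
-2852141 - I(-1316) = -2852141 - (-1316)^(3/2) = -2852141 - (-2632)*I*√329 = -2852141 + 2632*I*√329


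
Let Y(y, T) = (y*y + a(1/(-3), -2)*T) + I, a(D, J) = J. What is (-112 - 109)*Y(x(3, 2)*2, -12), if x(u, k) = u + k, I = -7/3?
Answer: -80665/3 ≈ -26888.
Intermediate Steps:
I = -7/3 (I = -7*1/3 = -7/3 ≈ -2.3333)
x(u, k) = k + u
Y(y, T) = -7/3 + y**2 - 2*T (Y(y, T) = (y*y - 2*T) - 7/3 = (y**2 - 2*T) - 7/3 = -7/3 + y**2 - 2*T)
(-112 - 109)*Y(x(3, 2)*2, -12) = (-112 - 109)*(-7/3 + ((2 + 3)*2)**2 - 2*(-12)) = -221*(-7/3 + (5*2)**2 + 24) = -221*(-7/3 + 10**2 + 24) = -221*(-7/3 + 100 + 24) = -221*365/3 = -80665/3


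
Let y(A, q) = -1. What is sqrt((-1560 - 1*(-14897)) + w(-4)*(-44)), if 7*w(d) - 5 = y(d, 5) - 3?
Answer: sqrt(653205)/7 ≈ 115.46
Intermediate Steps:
w(d) = 1/7 (w(d) = 5/7 + (-1 - 3)/7 = 5/7 + (1/7)*(-4) = 5/7 - 4/7 = 1/7)
sqrt((-1560 - 1*(-14897)) + w(-4)*(-44)) = sqrt((-1560 - 1*(-14897)) + (1/7)*(-44)) = sqrt((-1560 + 14897) - 44/7) = sqrt(13337 - 44/7) = sqrt(93315/7) = sqrt(653205)/7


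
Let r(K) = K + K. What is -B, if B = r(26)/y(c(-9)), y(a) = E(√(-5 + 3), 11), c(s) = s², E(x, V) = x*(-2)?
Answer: -13*I*√2 ≈ -18.385*I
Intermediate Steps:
r(K) = 2*K
E(x, V) = -2*x
y(a) = -2*I*√2 (y(a) = -2*√(-5 + 3) = -2*I*√2)
B = 13*I*√2 (B = (2*26)/((-2*I*√2)) = 52*(I*√2/4) = 13*I*√2 ≈ 18.385*I)
-B = -13*I*√2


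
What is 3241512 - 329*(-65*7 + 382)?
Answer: 3265529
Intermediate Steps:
3241512 - 329*(-65*7 + 382) = 3241512 - 329*(-455 + 382) = 3241512 - 329*(-73) = 3241512 + 24017 = 3265529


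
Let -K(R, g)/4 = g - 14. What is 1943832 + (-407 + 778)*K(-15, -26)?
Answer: 2003192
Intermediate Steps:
K(R, g) = 56 - 4*g (K(R, g) = -4*(g - 14) = -4*(-14 + g) = 56 - 4*g)
1943832 + (-407 + 778)*K(-15, -26) = 1943832 + (-407 + 778)*(56 - 4*(-26)) = 1943832 + 371*(56 + 104) = 1943832 + 371*160 = 1943832 + 59360 = 2003192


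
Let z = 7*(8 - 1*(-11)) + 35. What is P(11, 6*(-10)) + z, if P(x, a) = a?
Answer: 108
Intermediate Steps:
z = 168 (z = 7*(8 + 11) + 35 = 7*19 + 35 = 133 + 35 = 168)
P(11, 6*(-10)) + z = 6*(-10) + 168 = -60 + 168 = 108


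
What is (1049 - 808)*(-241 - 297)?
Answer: -129658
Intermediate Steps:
(1049 - 808)*(-241 - 297) = 241*(-538) = -129658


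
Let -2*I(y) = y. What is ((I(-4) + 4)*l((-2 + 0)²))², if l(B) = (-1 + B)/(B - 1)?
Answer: 36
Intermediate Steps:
I(y) = -y/2
l(B) = 1 (l(B) = (-1 + B)/(-1 + B) = 1)
((I(-4) + 4)*l((-2 + 0)²))² = ((-½*(-4) + 4)*1)² = ((2 + 4)*1)² = (6*1)² = 6² = 36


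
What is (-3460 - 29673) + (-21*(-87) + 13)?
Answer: -31293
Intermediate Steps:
(-3460 - 29673) + (-21*(-87) + 13) = -33133 + (1827 + 13) = -33133 + 1840 = -31293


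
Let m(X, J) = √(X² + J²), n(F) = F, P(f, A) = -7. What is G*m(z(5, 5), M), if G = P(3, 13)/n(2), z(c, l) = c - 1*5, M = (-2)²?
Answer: -14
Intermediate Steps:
M = 4
z(c, l) = -5 + c (z(c, l) = c - 5 = -5 + c)
m(X, J) = √(J² + X²)
G = -7/2 ≈ -3.5000
G*m(z(5, 5), M) = -7*√(4² + (-5 + 5)²)/2 = -7*√(16 + 0²)/2 = -7*√(16 + 0)/2 = -7*√16/2 = -7/2*4 = -14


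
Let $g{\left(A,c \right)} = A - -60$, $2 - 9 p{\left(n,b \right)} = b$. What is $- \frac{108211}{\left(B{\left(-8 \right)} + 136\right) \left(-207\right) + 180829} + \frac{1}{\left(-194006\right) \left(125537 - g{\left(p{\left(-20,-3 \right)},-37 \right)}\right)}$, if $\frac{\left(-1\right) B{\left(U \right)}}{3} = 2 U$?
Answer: $- \frac{23707801660579277}{31272932665342448} \approx -0.75809$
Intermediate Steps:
$p{\left(n,b \right)} = \frac{2}{9} - \frac{b}{9}$
$B{\left(U \right)} = - 6 U$ ($B{\left(U \right)} = - 3 \cdot 2 U = - 6 U$)
$g{\left(A,c \right)} = 60 + A$ ($g{\left(A,c \right)} = A + 60 = 60 + A$)
$- \frac{108211}{\left(B{\left(-8 \right)} + 136\right) \left(-207\right) + 180829} + \frac{1}{\left(-194006\right) \left(125537 - g{\left(p{\left(-20,-3 \right)},-37 \right)}\right)} = - \frac{108211}{\left(\left(-6\right) \left(-8\right) + 136\right) \left(-207\right) + 180829} + \frac{1}{\left(-194006\right) \left(125537 - \left(60 + \left(\frac{2}{9} - - \frac{1}{3}\right)\right)\right)} = - \frac{108211}{\left(48 + 136\right) \left(-207\right) + 180829} - \frac{1}{194006 \left(125537 - \left(60 + \left(\frac{2}{9} + \frac{1}{3}\right)\right)\right)} = - \frac{108211}{184 \left(-207\right) + 180829} - \frac{1}{194006 \left(125537 - \left(60 + \frac{5}{9}\right)\right)} = - \frac{108211}{-38088 + 180829} - \frac{1}{194006 \left(125537 - \frac{545}{9}\right)} = - \frac{108211}{142741} - \frac{1}{194006 \left(125537 - \frac{545}{9}\right)} = \left(-108211\right) \frac{1}{142741} - \frac{1}{194006 \cdot \frac{1129288}{9}} = - \frac{108211}{142741} - \frac{9}{219088647728} = - \frac{23707801660579277}{31272932665342448}$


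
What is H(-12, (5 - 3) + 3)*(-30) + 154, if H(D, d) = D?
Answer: 514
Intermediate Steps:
H(-12, (5 - 3) + 3)*(-30) + 154 = -12*(-30) + 154 = 360 + 154 = 514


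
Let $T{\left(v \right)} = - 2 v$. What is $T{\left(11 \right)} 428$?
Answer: $-9416$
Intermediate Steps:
$T{\left(11 \right)} 428 = \left(-2\right) 11 \cdot 428 = \left(-22\right) 428 = -9416$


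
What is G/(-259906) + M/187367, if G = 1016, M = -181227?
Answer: -23646174767/24348903751 ≈ -0.97114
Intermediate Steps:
G/(-259906) + M/187367 = 1016/(-259906) - 181227/187367 = 1016*(-1/259906) - 181227*1/187367 = -508/129953 - 181227/187367 = -23646174767/24348903751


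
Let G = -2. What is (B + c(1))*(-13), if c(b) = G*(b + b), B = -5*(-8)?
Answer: -468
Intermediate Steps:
B = 40
c(b) = -4*b (c(b) = -2*(b + b) = -4*b)
(B + c(1))*(-13) = (40 - 4*1)*(-13) = (40 - 4)*(-13) = 36*(-13) = -468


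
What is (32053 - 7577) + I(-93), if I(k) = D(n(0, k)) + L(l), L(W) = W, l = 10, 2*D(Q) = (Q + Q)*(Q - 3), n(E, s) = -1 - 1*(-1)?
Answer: 24486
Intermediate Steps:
n(E, s) = 0 (n(E, s) = -1 + 1 = 0)
D(Q) = Q*(-3 + Q) (D(Q) = ((Q + Q)*(Q - 3))/2 = ((2*Q)*(-3 + Q))/2 = (2*Q*(-3 + Q))/2 = Q*(-3 + Q))
I(k) = 10 (I(k) = 0*(-3 + 0) + 10 = 0*(-3) + 10 = 0 + 10 = 10)
(32053 - 7577) + I(-93) = (32053 - 7577) + 10 = 24476 + 10 = 24486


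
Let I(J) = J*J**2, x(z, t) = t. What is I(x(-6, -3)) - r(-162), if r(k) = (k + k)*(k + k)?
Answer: -105003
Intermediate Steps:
r(k) = 4*k**2 (r(k) = (2*k)*(2*k) = 4*k**2)
I(J) = J**3
I(x(-6, -3)) - r(-162) = (-3)**3 - 4*(-162)**2 = -27 - 4*26244 = -27 - 1*104976 = -27 - 104976 = -105003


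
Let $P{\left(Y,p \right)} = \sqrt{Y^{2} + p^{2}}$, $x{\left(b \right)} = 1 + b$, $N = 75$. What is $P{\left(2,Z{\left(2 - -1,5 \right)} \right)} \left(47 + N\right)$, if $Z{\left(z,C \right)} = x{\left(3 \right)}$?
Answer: $244 \sqrt{5} \approx 545.6$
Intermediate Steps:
$Z{\left(z,C \right)} = 4$ ($Z{\left(z,C \right)} = 1 + 3 = 4$)
$P{\left(2,Z{\left(2 - -1,5 \right)} \right)} \left(47 + N\right) = \sqrt{2^{2} + 4^{2}} \left(47 + 75\right) = \sqrt{4 + 16} \cdot 122 = \sqrt{20} \cdot 122 = 2 \sqrt{5} \cdot 122 = 244 \sqrt{5}$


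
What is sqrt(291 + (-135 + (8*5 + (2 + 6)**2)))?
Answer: 2*sqrt(65) ≈ 16.125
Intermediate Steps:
sqrt(291 + (-135 + (8*5 + (2 + 6)**2))) = sqrt(291 + (-135 + (40 + 8**2))) = sqrt(291 + (-135 + (40 + 64))) = sqrt(291 + (-135 + 104)) = sqrt(291 - 31) = sqrt(260) = 2*sqrt(65)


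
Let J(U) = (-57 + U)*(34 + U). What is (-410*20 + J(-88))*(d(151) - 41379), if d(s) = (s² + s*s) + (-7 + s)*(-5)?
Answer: -1296110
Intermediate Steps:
d(s) = 35 - 5*s + 2*s² (d(s) = (s² + s²) + (35 - 5*s) = 2*s² + (35 - 5*s) = 35 - 5*s + 2*s²)
(-410*20 + J(-88))*(d(151) - 41379) = (-410*20 + (-1938 + (-88)² - 23*(-88)))*((35 - 5*151 + 2*151²) - 41379) = (-8200 + (-1938 + 7744 + 2024))*((35 - 755 + 2*22801) - 41379) = (-8200 + 7830)*((35 - 755 + 45602) - 41379) = -370*(44882 - 41379) = -370*3503 = -1296110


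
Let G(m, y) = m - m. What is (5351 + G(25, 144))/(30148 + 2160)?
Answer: 5351/32308 ≈ 0.16562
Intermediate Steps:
G(m, y) = 0
(5351 + G(25, 144))/(30148 + 2160) = (5351 + 0)/(30148 + 2160) = 5351/32308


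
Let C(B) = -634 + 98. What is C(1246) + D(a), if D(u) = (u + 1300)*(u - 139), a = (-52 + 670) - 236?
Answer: 408190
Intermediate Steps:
C(B) = -536
a = 382 (a = 618 - 236 = 382)
D(u) = (-139 + u)*(1300 + u) (D(u) = (1300 + u)*(-139 + u) = (-139 + u)*(1300 + u))
C(1246) + D(a) = -536 + (-180700 + 382**2 + 1161*382) = -536 + (-180700 + 145924 + 443502) = -536 + 408726 = 408190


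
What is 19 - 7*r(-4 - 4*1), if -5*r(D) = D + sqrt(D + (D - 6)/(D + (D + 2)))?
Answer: 39/5 + 7*I*sqrt(7)/5 ≈ 7.8 + 3.7041*I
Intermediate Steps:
r(D) = -D/5 - sqrt(D + (-6 + D)/(2 + 2*D))/5 (r(D) = -(D + sqrt(D + (D - 6)/(D + (D + 2))))/5 = -(D + sqrt(D + (-6 + D)/(D + (2 + D))))/5 = -(D + sqrt(D + (-6 + D)/(2 + 2*D)))/5 = -D/5 - sqrt(D + (-6 + D)/(2 + 2*D))/5)
19 - 7*r(-4 - 4*1) = 19 - 7*(-(-4 - 4*1)/5 - sqrt(2)*sqrt((-6 + (-4 - 4*1) + 2*(-4 - 4*1)*(1 + (-4 - 4*1)))/(1 + (-4 - 4*1)))/10) = 19 - 7*(-(-4 - 4)/5 - sqrt(2)*sqrt((-6 + (-4 - 4) + 2*(-4 - 4)*(1 + (-4 - 4)))/(1 + (-4 - 4)))/10) = 19 - 7*(-1/5*(-8) - sqrt(2)*sqrt((-6 - 8 + 2*(-8)*(1 - 8))/(1 - 8))/10) = 19 - 7*(8/5 - sqrt(2)*sqrt((-6 - 8 + 2*(-8)*(-7))/(-7))/10) = 19 - 7*(8/5 - sqrt(2)*sqrt(-(-6 - 8 + 112)/7)/10) = 19 - 7*(8/5 - sqrt(2)*sqrt(-1/7*98)/10) = 19 - 7*(8/5 - sqrt(2)*sqrt(-14)/10) = 19 - 7*(8/5 - sqrt(2)*I*sqrt(14)/10) = 19 - 7*(8/5 - I*sqrt(7)/5) = 19 + (-56/5 + 7*I*sqrt(7)/5) = 39/5 + 7*I*sqrt(7)/5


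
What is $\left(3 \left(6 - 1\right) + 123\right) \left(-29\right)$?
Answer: $-4002$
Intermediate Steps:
$\left(3 \left(6 - 1\right) + 123\right) \left(-29\right) = \left(3 \cdot 5 + 123\right) \left(-29\right) = \left(15 + 123\right) \left(-29\right) = 138 \left(-29\right) = -4002$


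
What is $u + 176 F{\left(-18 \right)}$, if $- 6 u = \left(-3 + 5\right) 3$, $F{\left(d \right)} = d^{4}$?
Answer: $18475775$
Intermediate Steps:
$u = -1$ ($u = - \frac{\left(-3 + 5\right) 3}{6} = - \frac{2 \cdot 3}{6} = \left(- \frac{1}{6}\right) 6 = -1$)
$u + 176 F{\left(-18 \right)} = -1 + 176 \left(-18\right)^{4} = -1 + 176 \cdot 104976 = -1 + 18475776 = 18475775$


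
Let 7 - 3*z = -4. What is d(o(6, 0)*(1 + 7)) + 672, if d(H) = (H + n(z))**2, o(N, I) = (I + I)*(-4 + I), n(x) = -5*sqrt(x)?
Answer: 2291/3 ≈ 763.67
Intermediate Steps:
z = 11/3 (z = 7/3 - 1/3*(-4) = 7/3 + 4/3 = 11/3 ≈ 3.6667)
o(N, I) = 2*I*(-4 + I) (o(N, I) = (2*I)*(-4 + I) = 2*I*(-4 + I))
d(H) = (H - 5*sqrt(33)/3)**2
d(o(6, 0)*(1 + 7)) + 672 = (-5*sqrt(33) + 3*((2*0*(-4 + 0))*(1 + 7)))**2/9 + 672 = (-5*sqrt(33) + 3*((2*0*(-4))*8))**2/9 + 672 = (-5*sqrt(33) + 3*(0*8))**2/9 + 672 = (-5*sqrt(33) + 3*0)**2/9 + 672 = (-5*sqrt(33) + 0)**2/9 + 672 = (-5*sqrt(33))**2/9 + 672 = (1/9)*825 + 672 = 275/3 + 672 = 2291/3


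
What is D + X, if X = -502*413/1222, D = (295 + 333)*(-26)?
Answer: -10080071/611 ≈ -16498.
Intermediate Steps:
D = -16328 (D = 628*(-26) = -16328)
X = -103663/611 (X = -207326*1/1222 = -103663/611 ≈ -169.66)
D + X = -16328 - 103663/611 = -10080071/611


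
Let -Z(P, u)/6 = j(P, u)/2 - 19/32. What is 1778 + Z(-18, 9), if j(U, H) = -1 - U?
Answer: 27689/16 ≈ 1730.6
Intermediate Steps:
Z(P, u) = 105/16 + 3*P (Z(P, u) = -6*((-1 - P)/2 - 19/32) = -6*((-1 - P)*(1/2) - 19*1/32) = -6*((-1/2 - P/2) - 19/32) = -6*(-35/32 - P/2) = 105/16 + 3*P)
1778 + Z(-18, 9) = 1778 + (105/16 + 3*(-18)) = 1778 + (105/16 - 54) = 1778 - 759/16 = 27689/16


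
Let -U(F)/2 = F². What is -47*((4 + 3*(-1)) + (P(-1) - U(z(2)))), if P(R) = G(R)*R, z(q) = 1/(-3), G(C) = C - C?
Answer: -517/9 ≈ -57.444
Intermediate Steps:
G(C) = 0
z(q) = -⅓
P(R) = 0 (P(R) = 0*R = 0)
U(F) = -2*F²
-47*((4 + 3*(-1)) + (P(-1) - U(z(2)))) = -47*((4 + 3*(-1)) + (0 - (-2)*(-⅓)²)) = -47*((4 - 3) + (0 - (-2)/9)) = -47*(1 + (0 - 1*(-2/9))) = -47*(1 + (0 + 2/9)) = -47*(1 + 2/9) = -47*11/9 = -517/9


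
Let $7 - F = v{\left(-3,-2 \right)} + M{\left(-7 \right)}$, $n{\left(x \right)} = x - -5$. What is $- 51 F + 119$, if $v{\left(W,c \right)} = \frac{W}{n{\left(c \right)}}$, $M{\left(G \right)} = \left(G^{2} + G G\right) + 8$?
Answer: $5117$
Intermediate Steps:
$n{\left(x \right)} = 5 + x$ ($n{\left(x \right)} = x + 5 = 5 + x$)
$M{\left(G \right)} = 8 + 2 G^{2}$ ($M{\left(G \right)} = \left(G^{2} + G^{2}\right) + 8 = 2 G^{2} + 8 = 8 + 2 G^{2}$)
$v{\left(W,c \right)} = \frac{W}{5 + c}$
$F = -98$ ($F = 7 - \left(- \frac{3}{5 - 2} + \left(8 + 2 \left(-7\right)^{2}\right)\right) = 7 - \left(- \frac{3}{3} + \left(8 + 2 \cdot 49\right)\right) = 7 - \left(\left(-3\right) \frac{1}{3} + \left(8 + 98\right)\right) = 7 - \left(-1 + 106\right) = 7 - 105 = -98$)
$- 51 F + 119 = \left(-51\right) \left(-98\right) + 119 = 4998 + 119 = 5117$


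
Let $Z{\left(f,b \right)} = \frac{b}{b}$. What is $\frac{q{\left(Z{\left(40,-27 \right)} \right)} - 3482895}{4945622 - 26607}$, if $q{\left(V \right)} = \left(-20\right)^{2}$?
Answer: $- \frac{696499}{983803} \approx -0.70797$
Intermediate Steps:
$Z{\left(f,b \right)} = 1$
$q{\left(V \right)} = 400$
$\frac{q{\left(Z{\left(40,-27 \right)} \right)} - 3482895}{4945622 - 26607} = \frac{400 - 3482895}{4945622 - 26607} = - \frac{3482495}{4919015} = \left(-3482495\right) \frac{1}{4919015} = - \frac{696499}{983803}$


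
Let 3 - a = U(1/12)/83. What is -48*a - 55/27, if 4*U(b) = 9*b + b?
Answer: -326999/2241 ≈ -145.92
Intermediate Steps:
U(b) = 5*b/2 (U(b) = (9*b + b)/4 = (10*b)/4 = 5*b/2)
a = 5971/1992 (a = 3 - (5/2)/12/83 = 3 - (5/2)*(1/12)/83 = 3 - 5/(24*83) = 3 - 1*5/1992 = 3 - 5/1992 = 5971/1992 ≈ 2.9975)
-48*a - 55/27 = -48*5971/1992 - 55/27 = -11942/83 - 55*1/27 = -11942/83 - 55/27 = -326999/2241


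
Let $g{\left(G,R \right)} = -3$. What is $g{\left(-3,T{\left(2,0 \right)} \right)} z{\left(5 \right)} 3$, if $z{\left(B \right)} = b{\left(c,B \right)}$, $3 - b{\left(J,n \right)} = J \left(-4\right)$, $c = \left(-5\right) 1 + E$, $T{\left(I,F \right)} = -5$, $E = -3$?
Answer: $261$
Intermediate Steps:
$c = -8$ ($c = \left(-5\right) 1 - 3 = -5 - 3 = -8$)
$b{\left(J,n \right)} = 3 + 4 J$ ($b{\left(J,n \right)} = 3 - J \left(-4\right) = 3 - - 4 J = 3 + 4 J$)
$z{\left(B \right)} = -29$ ($z{\left(B \right)} = 3 + 4 \left(-8\right) = 3 - 32 = -29$)
$g{\left(-3,T{\left(2,0 \right)} \right)} z{\left(5 \right)} 3 = \left(-3\right) \left(-29\right) 3 = 87 \cdot 3 = 261$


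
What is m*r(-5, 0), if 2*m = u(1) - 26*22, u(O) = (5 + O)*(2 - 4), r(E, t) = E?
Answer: 1460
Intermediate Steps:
u(O) = -10 - 2*O (u(O) = (5 + O)*(-2) = -10 - 2*O)
m = -292 (m = ((-10 - 2*1) - 26*22)/2 = ((-10 - 2) - 572)/2 = (-12 - 572)/2 = (1/2)*(-584) = -292)
m*r(-5, 0) = -292*(-5) = 1460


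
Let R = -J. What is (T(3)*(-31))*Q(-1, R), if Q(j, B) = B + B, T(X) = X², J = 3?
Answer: 1674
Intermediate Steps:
R = -3 (R = -1*3 = -3)
Q(j, B) = 2*B
(T(3)*(-31))*Q(-1, R) = (3²*(-31))*(2*(-3)) = (9*(-31))*(-6) = -279*(-6) = 1674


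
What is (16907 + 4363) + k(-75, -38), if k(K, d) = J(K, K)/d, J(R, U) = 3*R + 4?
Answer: 808481/38 ≈ 21276.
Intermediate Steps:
J(R, U) = 4 + 3*R
k(K, d) = (4 + 3*K)/d
(16907 + 4363) + k(-75, -38) = (16907 + 4363) + (4 + 3*(-75))/(-38) = 21270 - (4 - 225)/38 = 21270 - 1/38*(-221) = 21270 + 221/38 = 808481/38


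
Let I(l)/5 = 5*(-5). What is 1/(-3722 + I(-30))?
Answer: -1/3847 ≈ -0.00025994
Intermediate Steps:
I(l) = -125 (I(l) = 5*(5*(-5)) = 5*(-25) = -125)
1/(-3722 + I(-30)) = 1/(-3722 - 125) = 1/(-3847) = -1/3847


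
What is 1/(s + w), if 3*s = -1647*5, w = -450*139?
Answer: -1/65295 ≈ -1.5315e-5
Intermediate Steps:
w = -62550
s = -2745 (s = (-1647*5)/3 = (⅓)*(-8235) = -2745)
1/(s + w) = 1/(-2745 - 62550) = 1/(-65295) = -1/65295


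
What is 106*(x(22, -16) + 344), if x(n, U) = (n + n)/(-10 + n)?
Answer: 110558/3 ≈ 36853.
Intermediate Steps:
x(n, U) = 2*n/(-10 + n) (x(n, U) = (2*n)/(-10 + n) = 2*n/(-10 + n))
106*(x(22, -16) + 344) = 106*(2*22/(-10 + 22) + 344) = 106*(2*22/12 + 344) = 106*(2*22*(1/12) + 344) = 106*(11/3 + 344) = 106*(1043/3) = 110558/3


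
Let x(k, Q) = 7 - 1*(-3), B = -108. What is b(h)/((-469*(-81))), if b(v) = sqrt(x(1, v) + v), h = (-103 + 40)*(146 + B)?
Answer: 4*I*sqrt(149)/37989 ≈ 0.0012853*I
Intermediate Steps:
x(k, Q) = 10 (x(k, Q) = 7 + 3 = 10)
h = -2394 (h = (-103 + 40)*(146 - 108) = -63*38 = -2394)
b(v) = sqrt(10 + v)
b(h)/((-469*(-81))) = sqrt(10 - 2394)/((-469*(-81))) = sqrt(-2384)/37989 = (4*I*sqrt(149))*(1/37989) = 4*I*sqrt(149)/37989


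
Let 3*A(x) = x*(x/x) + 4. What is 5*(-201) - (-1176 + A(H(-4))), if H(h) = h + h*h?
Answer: 497/3 ≈ 165.67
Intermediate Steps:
H(h) = h + h**2
A(x) = 4/3 + x/3 (A(x) = (x*(x/x) + 4)/3 = (x*1 + 4)/3 = (x + 4)/3 = (4 + x)/3 = 4/3 + x/3)
5*(-201) - (-1176 + A(H(-4))) = 5*(-201) - (-1176 + (4/3 + (-4*(1 - 4))/3)) = -1005 - (-1176 + (4/3 + (-4*(-3))/3)) = -1005 - (-1176 + (4/3 + (1/3)*12)) = -1005 - (-1176 + (4/3 + 4)) = -1005 - (-1176 + 16/3) = -1005 - 1*(-3512/3) = -1005 + 3512/3 = 497/3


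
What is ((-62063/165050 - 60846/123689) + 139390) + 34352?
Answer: 3546902528839193/20414869450 ≈ 1.7374e+5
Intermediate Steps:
((-62063/165050 - 60846/123689) + 139390) + 34352 = (-17719142707/20414869450 + 139390) + 34352 = 2845610933492793/20414869450 + 34352 = 3546902528839193/20414869450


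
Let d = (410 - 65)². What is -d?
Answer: -119025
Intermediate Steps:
d = 119025 (d = 345² = 119025)
-d = -1*119025 = -119025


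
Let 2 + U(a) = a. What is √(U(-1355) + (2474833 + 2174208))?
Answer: 2*√1161921 ≈ 2155.8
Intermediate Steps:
U(a) = -2 + a
√(U(-1355) + (2474833 + 2174208)) = √((-2 - 1355) + (2474833 + 2174208)) = √(-1357 + 4649041) = √4647684 = 2*√1161921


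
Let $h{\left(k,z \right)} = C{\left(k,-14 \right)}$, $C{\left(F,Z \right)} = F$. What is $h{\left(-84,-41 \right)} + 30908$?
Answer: $30824$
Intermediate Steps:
$h{\left(k,z \right)} = k$
$h{\left(-84,-41 \right)} + 30908 = -84 + 30908 = 30824$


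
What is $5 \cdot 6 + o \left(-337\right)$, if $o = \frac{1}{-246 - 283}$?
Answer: $\frac{16207}{529} \approx 30.637$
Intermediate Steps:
$o = - \frac{1}{529}$ ($o = \frac{1}{-529} = - \frac{1}{529} \approx -0.0018904$)
$5 \cdot 6 + o \left(-337\right) = 5 \cdot 6 - - \frac{337}{529} = 30 + \frac{337}{529} = \frac{16207}{529}$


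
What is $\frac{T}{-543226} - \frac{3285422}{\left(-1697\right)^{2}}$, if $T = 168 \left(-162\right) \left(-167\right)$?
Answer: $- \frac{7436832951310}{782193561917} \approx -9.5077$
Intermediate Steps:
$T = 4545072$ ($T = \left(-27216\right) \left(-167\right) = 4545072$)
$\frac{T}{-543226} - \frac{3285422}{\left(-1697\right)^{2}} = \frac{4545072}{-543226} - \frac{3285422}{\left(-1697\right)^{2}} = 4545072 \left(- \frac{1}{543226}\right) - \frac{3285422}{2879809} = - \frac{2272536}{271613} - \frac{3285422}{2879809} = - \frac{7436832951310}{782193561917}$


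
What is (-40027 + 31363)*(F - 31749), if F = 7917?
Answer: 206480448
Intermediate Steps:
(-40027 + 31363)*(F - 31749) = (-40027 + 31363)*(7917 - 31749) = -8664*(-23832) = 206480448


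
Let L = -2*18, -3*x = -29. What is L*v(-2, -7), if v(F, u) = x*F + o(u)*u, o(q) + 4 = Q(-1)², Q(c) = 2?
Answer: 696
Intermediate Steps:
x = 29/3 (x = -⅓*(-29) = 29/3 ≈ 9.6667)
o(q) = 0 (o(q) = -4 + 2² = -4 + 4 = 0)
L = -36
v(F, u) = 29*F/3 (v(F, u) = 29*F/3 + 0*u = 29*F/3 + 0 = 29*F/3)
L*v(-2, -7) = -348*(-2) = -36*(-58/3) = 696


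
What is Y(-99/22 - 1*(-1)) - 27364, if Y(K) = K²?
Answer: -109407/4 ≈ -27352.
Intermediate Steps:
Y(-99/22 - 1*(-1)) - 27364 = (-99/22 - 1*(-1))² - 27364 = (-99*1/22 + 1)² - 27364 = (-9/2 + 1)² - 27364 = (-7/2)² - 27364 = 49/4 - 27364 = -109407/4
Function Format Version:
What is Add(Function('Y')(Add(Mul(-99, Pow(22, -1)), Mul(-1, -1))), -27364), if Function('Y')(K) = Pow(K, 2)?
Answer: Rational(-109407, 4) ≈ -27352.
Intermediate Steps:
Add(Function('Y')(Add(Mul(-99, Pow(22, -1)), Mul(-1, -1))), -27364) = Add(Pow(Add(Mul(-99, Pow(22, -1)), Mul(-1, -1)), 2), -27364) = Add(Pow(Add(Mul(-99, Rational(1, 22)), 1), 2), -27364) = Add(Pow(Add(Rational(-9, 2), 1), 2), -27364) = Add(Pow(Rational(-7, 2), 2), -27364) = Add(Rational(49, 4), -27364) = Rational(-109407, 4)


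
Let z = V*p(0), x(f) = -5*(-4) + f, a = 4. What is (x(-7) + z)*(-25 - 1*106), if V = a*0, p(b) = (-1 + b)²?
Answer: -1703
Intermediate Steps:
x(f) = 20 + f
V = 0 (V = 4*0 = 0)
z = 0 (z = 0*(-1 + 0)² = 0*(-1)² = 0*1 = 0)
(x(-7) + z)*(-25 - 1*106) = ((20 - 7) + 0)*(-25 - 1*106) = (13 + 0)*(-25 - 106) = 13*(-131) = -1703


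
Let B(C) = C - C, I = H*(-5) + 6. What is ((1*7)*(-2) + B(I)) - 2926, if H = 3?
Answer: -2940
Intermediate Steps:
I = -9 (I = 3*(-5) + 6 = -15 + 6 = -9)
B(C) = 0
((1*7)*(-2) + B(I)) - 2926 = ((1*7)*(-2) + 0) - 2926 = (7*(-2) + 0) - 2926 = (-14 + 0) - 2926 = -14 - 2926 = -2940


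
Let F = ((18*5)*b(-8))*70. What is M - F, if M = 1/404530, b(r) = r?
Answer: 20388312001/404530 ≈ 50400.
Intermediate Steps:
M = 1/404530 ≈ 2.4720e-6
F = -50400 (F = ((18*5)*(-8))*70 = (90*(-8))*70 = -720*70 = -50400)
M - F = 1/404530 - 1*(-50400) = 1/404530 + 50400 = 20388312001/404530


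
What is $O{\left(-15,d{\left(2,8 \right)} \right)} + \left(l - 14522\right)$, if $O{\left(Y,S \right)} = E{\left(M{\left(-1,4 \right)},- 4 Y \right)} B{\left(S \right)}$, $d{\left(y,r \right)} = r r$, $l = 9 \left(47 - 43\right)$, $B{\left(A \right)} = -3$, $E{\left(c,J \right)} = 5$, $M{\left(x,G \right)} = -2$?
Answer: $-14501$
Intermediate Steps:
$l = 36$ ($l = 9 \cdot 4 = 36$)
$d{\left(y,r \right)} = r^{2}$
$O{\left(Y,S \right)} = -15$ ($O{\left(Y,S \right)} = 5 \left(-3\right) = -15$)
$O{\left(-15,d{\left(2,8 \right)} \right)} + \left(l - 14522\right) = -15 + \left(36 - 14522\right) = -15 - 14486 = -14501$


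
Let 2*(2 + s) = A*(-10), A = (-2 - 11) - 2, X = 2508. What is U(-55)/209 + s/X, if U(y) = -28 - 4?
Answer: -311/2508 ≈ -0.12400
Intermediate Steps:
U(y) = -32
A = -15 (A = -13 - 2 = -15)
s = 73 (s = -2 + (-15*(-10))/2 = -2 + (1/2)*150 = -2 + 75 = 73)
U(-55)/209 + s/X = -32/209 + 73/2508 = -311/2508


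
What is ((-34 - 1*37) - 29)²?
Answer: 10000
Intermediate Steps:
((-34 - 1*37) - 29)² = ((-34 - 37) - 29)² = (-71 - 29)² = (-100)² = 10000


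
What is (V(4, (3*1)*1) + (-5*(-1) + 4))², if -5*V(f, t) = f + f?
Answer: 1369/25 ≈ 54.760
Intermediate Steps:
V(f, t) = -2*f/5 (V(f, t) = -(f + f)/5 = -2*f/5)
(V(4, (3*1)*1) + (-5*(-1) + 4))² = (-⅖*4 + (-5*(-1) + 4))² = (-8/5 + (5 + 4))² = (-8/5 + 9)² = (37/5)² = 1369/25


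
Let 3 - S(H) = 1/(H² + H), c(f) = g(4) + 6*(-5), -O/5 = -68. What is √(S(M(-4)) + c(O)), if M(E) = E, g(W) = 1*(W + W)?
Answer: I*√687/6 ≈ 4.3684*I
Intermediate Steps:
g(W) = 2*W (g(W) = 1*(2*W) = 2*W)
O = 340 (O = -5*(-68) = 340)
c(f) = -22 (c(f) = 2*4 + 6*(-5) = 8 - 30 = -22)
S(H) = 3 - 1/(H + H²) (S(H) = 3 - 1/(H² + H) = 3 - 1/(H + H²))
√(S(M(-4)) + c(O)) = √((-1 + 3*(-4) + 3*(-4)²)/((-4)*(1 - 4)) - 22) = √(-¼*(-1 - 12 + 3*16)/(-3) - 22) = √(-¼*(-⅓)*(-1 - 12 + 48) - 22) = √(-¼*(-⅓)*35 - 22) = √(35/12 - 22) = √(-229/12) = I*√687/6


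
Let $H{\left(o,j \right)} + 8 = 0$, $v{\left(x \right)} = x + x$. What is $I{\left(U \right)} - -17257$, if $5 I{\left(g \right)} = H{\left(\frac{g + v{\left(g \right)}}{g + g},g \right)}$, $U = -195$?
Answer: $\frac{86277}{5} \approx 17255.0$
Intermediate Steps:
$v{\left(x \right)} = 2 x$
$H{\left(o,j \right)} = -8$ ($H{\left(o,j \right)} = -8 + 0 = -8$)
$I{\left(g \right)} = - \frac{8}{5}$ ($I{\left(g \right)} = \frac{1}{5} \left(-8\right) = - \frac{8}{5}$)
$I{\left(U \right)} - -17257 = - \frac{8}{5} - -17257 = - \frac{8}{5} + 17257 = \frac{86277}{5}$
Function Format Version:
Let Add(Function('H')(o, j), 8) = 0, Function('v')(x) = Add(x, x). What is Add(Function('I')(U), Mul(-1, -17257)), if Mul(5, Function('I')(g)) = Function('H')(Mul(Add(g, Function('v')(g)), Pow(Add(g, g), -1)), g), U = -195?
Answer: Rational(86277, 5) ≈ 17255.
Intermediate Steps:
Function('v')(x) = Mul(2, x)
Function('H')(o, j) = -8 (Function('H')(o, j) = Add(-8, 0) = -8)
Function('I')(g) = Rational(-8, 5) (Function('I')(g) = Mul(Rational(1, 5), -8) = Rational(-8, 5))
Add(Function('I')(U), Mul(-1, -17257)) = Add(Rational(-8, 5), Mul(-1, -17257)) = Add(Rational(-8, 5), 17257) = Rational(86277, 5)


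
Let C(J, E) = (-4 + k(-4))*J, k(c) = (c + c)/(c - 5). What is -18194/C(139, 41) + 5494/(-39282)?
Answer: 1602721931/38221386 ≈ 41.933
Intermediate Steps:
k(c) = 2*c/(-5 + c) (k(c) = (2*c)/(-5 + c) = 2*c/(-5 + c))
C(J, E) = -28*J/9 (C(J, E) = (-4 + 2*(-4)/(-5 - 4))*J = (-4 + 2*(-4)/(-9))*J = (-4 + 2*(-4)*(-⅑))*J = (-4 + 8/9)*J = -28*J/9)
-18194/C(139, 41) + 5494/(-39282) = -18194/((-28/9*139)) + 5494/(-39282) = -18194/(-3892/9) + 5494*(-1/39282) = -18194*(-9/3892) - 2747/19641 = 81873/1946 - 2747/19641 = 1602721931/38221386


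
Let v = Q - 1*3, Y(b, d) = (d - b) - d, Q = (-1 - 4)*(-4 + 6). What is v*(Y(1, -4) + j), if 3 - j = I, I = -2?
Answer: -52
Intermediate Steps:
Q = -10 (Q = -5*2 = -10)
j = 5 (j = 3 - 1*(-2) = 3 + 2 = 5)
Y(b, d) = -b
v = -13 (v = -10 - 1*3 = -10 - 3 = -13)
v*(Y(1, -4) + j) = -13*(-1*1 + 5) = -13*(-1 + 5) = -13*4 = -52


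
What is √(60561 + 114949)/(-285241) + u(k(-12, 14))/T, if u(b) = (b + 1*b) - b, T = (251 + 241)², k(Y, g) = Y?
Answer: -1/20172 - √175510/285241 ≈ -0.0015183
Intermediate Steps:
T = 242064 (T = 492² = 242064)
u(b) = b (u(b) = (b + b) - b = 2*b - b = b)
√(60561 + 114949)/(-285241) + u(k(-12, 14))/T = √(60561 + 114949)/(-285241) - 12/242064 = √175510*(-1/285241) - 12*1/242064 = -√175510/285241 - 1/20172 = -1/20172 - √175510/285241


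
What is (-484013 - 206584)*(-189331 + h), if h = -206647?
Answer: 273461218866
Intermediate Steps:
(-484013 - 206584)*(-189331 + h) = (-484013 - 206584)*(-189331 - 206647) = -690597*(-395978) = 273461218866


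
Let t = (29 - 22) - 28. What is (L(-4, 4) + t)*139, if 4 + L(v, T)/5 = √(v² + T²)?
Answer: -5699 + 2780*√2 ≈ -1767.5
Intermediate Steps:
t = -21 (t = 7 - 28 = -21)
L(v, T) = -20 + 5*√(T² + v²) (L(v, T) = -20 + 5*√(v² + T²) = -20 + 5*√(T² + v²))
(L(-4, 4) + t)*139 = ((-20 + 5*√(4² + (-4)²)) - 21)*139 = ((-20 + 5*√(16 + 16)) - 21)*139 = ((-20 + 5*√32) - 21)*139 = ((-20 + 5*(4*√2)) - 21)*139 = ((-20 + 20*√2) - 21)*139 = (-41 + 20*√2)*139 = -5699 + 2780*√2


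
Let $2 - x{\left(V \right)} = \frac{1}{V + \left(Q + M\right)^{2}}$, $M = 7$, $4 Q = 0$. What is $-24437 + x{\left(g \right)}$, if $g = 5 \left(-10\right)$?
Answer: $-24434$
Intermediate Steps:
$Q = 0$ ($Q = \frac{1}{4} \cdot 0 = 0$)
$g = -50$
$x{\left(V \right)} = 2 - \frac{1}{49 + V}$ ($x{\left(V \right)} = 2 - \frac{1}{V + \left(0 + 7\right)^{2}} = 2 - \frac{1}{V + 7^{2}} = 2 - \frac{1}{V + 49} = 2 - \frac{1}{49 + V}$)
$-24437 + x{\left(g \right)} = -24437 + \frac{97 + 2 \left(-50\right)}{49 - 50} = -24437 + \frac{97 - 100}{-1} = -24437 - -3 = -24437 + 3 = -24434$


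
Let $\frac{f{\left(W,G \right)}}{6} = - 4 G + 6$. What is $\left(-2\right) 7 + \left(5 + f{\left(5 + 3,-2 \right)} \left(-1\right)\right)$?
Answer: $-93$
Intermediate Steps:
$f{\left(W,G \right)} = 36 - 24 G$ ($f{\left(W,G \right)} = 6 \left(- 4 G + 6\right) = 6 \left(6 - 4 G\right) = 36 - 24 G$)
$\left(-2\right) 7 + \left(5 + f{\left(5 + 3,-2 \right)} \left(-1\right)\right) = \left(-2\right) 7 + \left(5 + \left(36 - -48\right) \left(-1\right)\right) = -14 + \left(5 + \left(36 + 48\right) \left(-1\right)\right) = -14 + \left(5 + 84 \left(-1\right)\right) = -14 + \left(5 - 84\right) = -14 - 79 = -93$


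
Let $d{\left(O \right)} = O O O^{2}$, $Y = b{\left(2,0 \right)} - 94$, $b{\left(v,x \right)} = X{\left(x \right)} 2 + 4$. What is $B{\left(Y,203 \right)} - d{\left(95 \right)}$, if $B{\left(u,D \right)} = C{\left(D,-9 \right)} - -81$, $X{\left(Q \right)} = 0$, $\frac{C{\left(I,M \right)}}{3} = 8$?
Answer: $-81450520$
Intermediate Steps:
$C{\left(I,M \right)} = 24$ ($C{\left(I,M \right)} = 3 \cdot 8 = 24$)
$b{\left(v,x \right)} = 4$ ($b{\left(v,x \right)} = 0 \cdot 2 + 4 = 0 + 4 = 4$)
$Y = -90$ ($Y = 4 - 94 = -90$)
$B{\left(u,D \right)} = 105$ ($B{\left(u,D \right)} = 24 - -81 = 24 + 81 = 105$)
$d{\left(O \right)} = O^{4}$ ($d{\left(O \right)} = O^{2} O^{2} = O^{4}$)
$B{\left(Y,203 \right)} - d{\left(95 \right)} = 105 - 95^{4} = 105 - 81450625 = -81450520$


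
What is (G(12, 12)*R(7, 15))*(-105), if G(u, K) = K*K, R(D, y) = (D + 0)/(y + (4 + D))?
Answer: -52920/13 ≈ -4070.8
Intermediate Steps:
R(D, y) = D/(4 + D + y)
G(u, K) = K**2
(G(12, 12)*R(7, 15))*(-105) = (12**2*(7/(4 + 7 + 15)))*(-105) = (144*(7/26))*(-105) = (504/13)*(-105) = -52920/13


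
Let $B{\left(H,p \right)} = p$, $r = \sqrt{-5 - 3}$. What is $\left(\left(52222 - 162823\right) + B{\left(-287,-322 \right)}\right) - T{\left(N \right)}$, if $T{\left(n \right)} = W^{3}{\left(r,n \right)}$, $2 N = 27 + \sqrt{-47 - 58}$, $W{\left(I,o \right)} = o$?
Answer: $- \frac{449281}{4} - \frac{1041 i \sqrt{105}}{4} \approx -1.1232 \cdot 10^{5} - 2666.8 i$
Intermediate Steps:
$r = 2 i \sqrt{2}$ ($r = \sqrt{-8} = 2 i \sqrt{2} \approx 2.8284 i$)
$N = \frac{27}{2} + \frac{i \sqrt{105}}{2}$ ($N = \frac{27 + \sqrt{-47 - 58}}{2} = \frac{27 + \sqrt{-105}}{2} = \frac{27 + i \sqrt{105}}{2} = \frac{27}{2} + \frac{i \sqrt{105}}{2} \approx 13.5 + 5.1235 i$)
$T{\left(n \right)} = n^{3}$
$\left(\left(52222 - 162823\right) + B{\left(-287,-322 \right)}\right) - T{\left(N \right)} = \left(\left(52222 - 162823\right) - 322\right) - \left(\frac{27}{2} + \frac{i \sqrt{105}}{2}\right)^{3} = \left(-110601 - 322\right) - \left(\frac{27}{2} + \frac{i \sqrt{105}}{2}\right)^{3} = -110923 - \left(\frac{27}{2} + \frac{i \sqrt{105}}{2}\right)^{3}$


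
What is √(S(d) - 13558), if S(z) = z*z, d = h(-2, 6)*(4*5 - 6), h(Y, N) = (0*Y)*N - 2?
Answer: I*√12774 ≈ 113.02*I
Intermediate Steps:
h(Y, N) = -2 (h(Y, N) = 0*N - 2 = 0 - 2 = -2)
d = -28 (d = -2*(4*5 - 6) = -2*(20 - 6) = -2*14 = -28)
S(z) = z²
√(S(d) - 13558) = √((-28)² - 13558) = √(784 - 13558) = √(-12774) = I*√12774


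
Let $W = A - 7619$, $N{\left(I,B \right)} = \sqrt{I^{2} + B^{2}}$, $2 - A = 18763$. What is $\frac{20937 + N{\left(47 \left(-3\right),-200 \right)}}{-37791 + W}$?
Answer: $- \frac{20937}{64171} - \frac{\sqrt{59881}}{64171} \approx -0.33008$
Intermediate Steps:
$A = -18761$ ($A = 2 - 18763 = -18761$)
$N{\left(I,B \right)} = \sqrt{B^{2} + I^{2}}$
$W = -26380$ ($W = -18761 - 7619 = -26380$)
$\frac{20937 + N{\left(47 \left(-3\right),-200 \right)}}{-37791 + W} = \frac{20937 + \sqrt{\left(-200\right)^{2} + \left(47 \left(-3\right)\right)^{2}}}{-37791 - 26380} = \frac{20937 + \sqrt{40000 + \left(-141\right)^{2}}}{-64171} = \left(20937 + \sqrt{40000 + 19881}\right) \left(- \frac{1}{64171}\right) = \left(20937 + \sqrt{59881}\right) \left(- \frac{1}{64171}\right) = - \frac{20937}{64171} - \frac{\sqrt{59881}}{64171}$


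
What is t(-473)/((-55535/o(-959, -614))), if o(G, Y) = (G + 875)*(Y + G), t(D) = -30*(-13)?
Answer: -10306296/11107 ≈ -927.91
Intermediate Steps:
t(D) = 390
o(G, Y) = (875 + G)*(G + Y)
t(-473)/((-55535/o(-959, -614))) = 390/((-55535/((-959)**2 + 875*(-959) + 875*(-614) - 959*(-614)))) = 390/((-55535/(919681 - 839125 - 537250 + 588826))) = 390/((-55535/132132)) = 390/((-55535*1/132132)) = 390/(-55535/132132) = 390*(-132132/55535) = -10306296/11107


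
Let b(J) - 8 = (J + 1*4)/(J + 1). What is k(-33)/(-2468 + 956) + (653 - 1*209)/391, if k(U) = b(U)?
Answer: 7123687/6306048 ≈ 1.1297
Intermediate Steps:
b(J) = 8 + (4 + J)/(1 + J) (b(J) = 8 + (J + 1*4)/(J + 1) = 8 + (J + 4)/(1 + J) = 8 + (4 + J)/(1 + J))
k(U) = 3*(4 + 3*U)/(1 + U)
k(-33)/(-2468 + 956) + (653 - 1*209)/391 = (3*(4 + 3*(-33))/(1 - 33))/(-2468 + 956) + (653 - 1*209)/391 = (3*(4 - 99)/(-32))/(-1512) + (653 - 209)*(1/391) = (3*(-1/32)*(-95))*(-1/1512) + 444*(1/391) = (285/32)*(-1/1512) + 444/391 = -95/16128 + 444/391 = 7123687/6306048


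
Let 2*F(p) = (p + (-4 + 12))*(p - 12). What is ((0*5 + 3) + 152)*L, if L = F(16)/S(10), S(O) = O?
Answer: 744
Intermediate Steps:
F(p) = (-12 + p)*(8 + p)/2 (F(p) = ((p + (-4 + 12))*(p - 12))/2 = ((p + 8)*(-12 + p))/2 = ((8 + p)*(-12 + p))/2 = ((-12 + p)*(8 + p))/2 = (-12 + p)*(8 + p)/2)
L = 24/5 (L = (-48 + (½)*16² - 2*16)/10 = (-48 + (½)*256 - 32)*(⅒) = (-48 + 128 - 32)*(⅒) = 48*(⅒) = 24/5 ≈ 4.8000)
((0*5 + 3) + 152)*L = ((0*5 + 3) + 152)*(24/5) = ((0 + 3) + 152)*(24/5) = (3 + 152)*(24/5) = 155*(24/5) = 744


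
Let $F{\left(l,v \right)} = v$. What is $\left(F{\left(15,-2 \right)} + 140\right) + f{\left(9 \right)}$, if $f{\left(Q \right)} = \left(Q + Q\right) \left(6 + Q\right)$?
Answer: $408$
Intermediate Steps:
$f{\left(Q \right)} = 2 Q \left(6 + Q\right)$
$\left(F{\left(15,-2 \right)} + 140\right) + f{\left(9 \right)} = \left(-2 + 140\right) + 2 \cdot 9 \left(6 + 9\right) = 138 + 2 \cdot 9 \cdot 15 = 138 + 270 = 408$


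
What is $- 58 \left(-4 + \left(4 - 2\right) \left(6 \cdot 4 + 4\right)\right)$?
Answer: $-3016$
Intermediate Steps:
$- 58 \left(-4 + \left(4 - 2\right) \left(6 \cdot 4 + 4\right)\right) = - 58 \left(-4 + 2 \left(24 + 4\right)\right) = - 58 \left(-4 + 2 \cdot 28\right) = - 58 \left(-4 + 56\right) = \left(-58\right) 52 = -3016$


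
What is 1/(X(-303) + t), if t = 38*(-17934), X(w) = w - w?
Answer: -1/681492 ≈ -1.4674e-6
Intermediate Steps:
X(w) = 0
t = -681492
1/(X(-303) + t) = 1/(0 - 681492) = 1/(-681492) = -1/681492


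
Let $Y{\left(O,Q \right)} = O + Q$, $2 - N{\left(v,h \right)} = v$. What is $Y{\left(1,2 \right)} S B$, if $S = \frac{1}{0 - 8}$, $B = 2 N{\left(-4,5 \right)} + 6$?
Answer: $- \frac{27}{4} \approx -6.75$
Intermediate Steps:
$N{\left(v,h \right)} = 2 - v$
$B = 18$ ($B = 2 \left(2 - -4\right) + 6 = 2 \left(2 + 4\right) + 6 = 2 \cdot 6 + 6 = 12 + 6 = 18$)
$S = - \frac{1}{8}$ ($S = \frac{1}{-8} = - \frac{1}{8} \approx -0.125$)
$Y{\left(1,2 \right)} S B = \left(1 + 2\right) \left(- \frac{1}{8}\right) 18 = 3 \left(- \frac{1}{8}\right) 18 = \left(- \frac{3}{8}\right) 18 = - \frac{27}{4}$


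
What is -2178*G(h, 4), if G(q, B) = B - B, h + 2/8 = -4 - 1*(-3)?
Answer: 0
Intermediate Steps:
h = -5/4 (h = -¼ + (-4 - 1*(-3)) = -¼ + (-4 + 3) = -¼ - 1 = -5/4 ≈ -1.2500)
G(q, B) = 0
-2178*G(h, 4) = -2178*0 = 0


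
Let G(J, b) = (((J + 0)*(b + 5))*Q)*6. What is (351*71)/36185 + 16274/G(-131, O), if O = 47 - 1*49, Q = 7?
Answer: -88764332/298634805 ≈ -0.29723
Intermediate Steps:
O = -2 (O = 47 - 49 = -2)
G(J, b) = 42*J*(5 + b) (G(J, b) = (((J + 0)*(b + 5))*7)*6 = ((J*(5 + b))*7)*6 = (7*J*(5 + b))*6 = 42*J*(5 + b))
(351*71)/36185 + 16274/G(-131, O) = (351*71)/36185 + 16274/((42*(-131)*(5 - 2))) = 24921*(1/36185) + 16274/((42*(-131)*3)) = 24921/36185 + 16274/(-16506) = 24921/36185 + 16274*(-1/16506) = 24921/36185 - 8137/8253 = -88764332/298634805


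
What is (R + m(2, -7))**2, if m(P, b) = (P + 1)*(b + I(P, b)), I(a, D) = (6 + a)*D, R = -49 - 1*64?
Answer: 91204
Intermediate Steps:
R = -113 (R = -49 - 64 = -113)
I(a, D) = D*(6 + a)
m(P, b) = (1 + P)*(b + b*(6 + P)) (m(P, b) = (P + 1)*(b + b*(6 + P)) = (1 + P)*(b + b*(6 + P)))
(R + m(2, -7))**2 = (-113 - 7*(7 + 2**2 + 8*2))**2 = (-113 - 7*(7 + 4 + 16))**2 = (-113 - 7*27)**2 = (-113 - 189)**2 = (-302)**2 = 91204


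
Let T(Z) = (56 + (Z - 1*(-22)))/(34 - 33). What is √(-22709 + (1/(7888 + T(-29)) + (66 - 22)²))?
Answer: 10*I*√13086152561/7937 ≈ 144.13*I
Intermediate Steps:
T(Z) = 78 + Z (T(Z) = (56 + (Z + 22))/1 = (56 + (22 + Z))*1 = (78 + Z)*1 = 78 + Z)
√(-22709 + (1/(7888 + T(-29)) + (66 - 22)²)) = √(-22709 + (1/(7888 + (78 - 29)) + (66 - 22)²)) = √(-22709 + (1/(7888 + 49) + 44²)) = √(-22709 + (1/7937 + 1936)) = √(-22709 + 15366033/7937) = √(-164875300/7937) = 10*I*√13086152561/7937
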